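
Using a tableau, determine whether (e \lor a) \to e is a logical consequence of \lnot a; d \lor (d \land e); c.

Yes

Initial set: {T \lnot a; T (d \lor (d \land e)); T c; F ((e \lor a) \to e)}.
F ((e \lor a) \to e): α-rule — add T (e \lor a), F e.
T (d \lor (d \land e)): β-rule — branch into T d  //  T (d \land e).
  branch 1 (add T d):
    T (e \lor a): β-rule — branch into T e  //  T a.
      branch 1.1 (add T e):
        × closes — contains both e and \lnot e.
      branch 1.2 (add T a):
        × closes — contains both a and \lnot a.
  branch 2 (add T (d \land e)):
    T (d \land e): α-rule — add T d, T e.
    × closes — contains both e and \lnot e.
All 3 branches close.
Every branch closed, so the premises entail the conclusion.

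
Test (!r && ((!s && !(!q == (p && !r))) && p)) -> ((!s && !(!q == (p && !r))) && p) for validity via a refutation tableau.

Valid

Assume the negation and expand:
Initial set: {!((!r && ((!s && !(!q == (p && !r))) && p)) -> ((!s && !(!q == (p && !r))) && p))}.
!((!r && ((!s && !(!q == (p && !r))) && p)) -> ((!s && !(!q == (p && !r))) && p)): α-rule — add (!r && ((!s && !(!q == (p && !r))) && p)), !((!s && !(!q == (p && !r))) && p).
(!r && ((!s && !(!q == (p && !r))) && p)): α-rule — add !r, ((!s && !(!q == (p && !r))) && p).
((!s && !(!q == (p && !r))) && p): α-rule — add (!s && !(!q == (p && !r))), p.
(!s && !(!q == (p && !r))): α-rule — add !s, !(!q == (p && !r)).
!((!s && !(!q == (p && !r))) && p): β-rule — branch into !(!s && !(!q == (p && !r)))  //  !p.
  branch 1 (add !(!s && !(!q == (p && !r)))):
    !(!q == (p && !r)): β-rule — branch into !q, !(p && !r)  //  !!q, (p && !r).
      branch 1.1 (add !q, !(p && !r)):
        !(!s && !(!q == (p && !r))): β-rule — branch into !!s  //  !!(!q == (p && !r)).
          branch 1.1.1 (add !!s):
            × closes — contains both s and !s.
          branch 1.1.2 (add !!(!q == (p && !r))):
            !(p && !r): β-rule — branch into !p  //  !!r.
              branch 1.1.2.1 (add !p):
                × closes — contains both p and !p.
              branch 1.1.2.2 (add !!r):
                × closes — contains both r and !r.
      branch 1.2 (add !!q, (p && !r)):
        (p && !r): α-rule — add p, !r.
        !(!s && !(!q == (p && !r))): β-rule — branch into !!s  //  !!(!q == (p && !r)).
          branch 1.2.1 (add !!s):
            × closes — contains both s and !s.
          branch 1.2.2 (add !!(!q == (p && !r))):
            !!(!q == (p && !r)): β-rule — branch into !q, (p && !r)  //  !!q, !(p && !r).
              branch 1.2.2.1 (add !q, (p && !r)):
                × closes — contains both q and !q.
              branch 1.2.2.2 (add !!q, !(p && !r)):
                !(p && !r): β-rule — branch into !p  //  !!r.
                  branch 1.2.2.2.1 (add !p):
                    × closes — contains both p and !p.
                  branch 1.2.2.2.2 (add !!r):
                    × closes — contains both r and !r.
  branch 2 (add !p):
    × closes — contains both p and !p.
All 8 branches close.
Every branch closed, so the negation is unsatisfiable and the formula is valid.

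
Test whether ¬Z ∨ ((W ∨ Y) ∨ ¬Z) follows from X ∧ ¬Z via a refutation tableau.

Initial set: {(X ∧ ¬Z); ¬(¬Z ∨ ((W ∨ Y) ∨ ¬Z))}.
(X ∧ ¬Z): α-rule — add X, ¬Z.
¬(¬Z ∨ ((W ∨ Y) ∨ ¬Z)): α-rule — add ¬¬Z, ¬((W ∨ Y) ∨ ¬Z).
× closes — contains both Z and ¬Z.
All 1 branch closes.
Every branch closed, so the premises entail the conclusion.

Yes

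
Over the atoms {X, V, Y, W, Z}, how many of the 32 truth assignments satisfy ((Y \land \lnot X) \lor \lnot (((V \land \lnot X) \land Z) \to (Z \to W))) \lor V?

20

Initial set: {(((Y \land \lnot X) \lor \lnot (((V \land \lnot X) \land Z) \to (Z \to W))) \lor V)}.
(((Y \land \lnot X) \lor \lnot (((V \land \lnot X) \land Z) \to (Z \to W))) \lor V): β-rule — branch into ((Y \land \lnot X) \lor \lnot (((V \land \lnot X) \land Z) \to (Z \to W)))  //  V.
  branch 1 (add ((Y \land \lnot X) \lor \lnot (((V \land \lnot X) \land Z) \to (Z \to W)))):
    ((Y \land \lnot X) \lor \lnot (((V \land \lnot X) \land Z) \to (Z \to W))): β-rule — branch into (Y \land \lnot X)  //  \lnot (((V \land \lnot X) \land Z) \to (Z \to W)).
      branch 1.1 (add (Y \land \lnot X)):
        (Y \land \lnot X): α-rule — add Y, \lnot X.
        ○ open, literals {X=0, Y=1}.
      branch 1.2 (add \lnot (((V \land \lnot X) \land Z) \to (Z \to W))):
        \lnot (((V \land \lnot X) \land Z) \to (Z \to W)): α-rule — add ((V \land \lnot X) \land Z), \lnot (Z \to W).
        ((V \land \lnot X) \land Z): α-rule — add (V \land \lnot X), Z.
        \lnot (Z \to W): α-rule — add Z, \lnot W.
        (V \land \lnot X): α-rule — add V, \lnot X.
        ○ open, literals {V=1, W=0, X=0, Z=1}.
  branch 2 (add V):
    ○ open, literals {V=1}.
0 branches closed, 3 open.
Each open branch fixes some atoms; the unmentioned ones are free. Counting distinct full assignments: branch {X=0, Y=1} (V, W, Z) contributes 8 new; branch {V=1, W=0, X=0, Z=1} (Y) contributes 1 new; branch {V=1} (X, Y, W, Z) contributes 11 new. Total: 20.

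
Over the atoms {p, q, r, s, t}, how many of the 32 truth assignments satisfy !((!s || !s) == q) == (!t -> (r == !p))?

16

Initial set: {(!((!s || !s) == q) == (!t -> (r == !p)))}.
(!((!s || !s) == q) == (!t -> (r == !p))): β-rule — branch into !((!s || !s) == q), (!t -> (r == !p))  //  !!((!s || !s) == q), !(!t -> (r == !p)).
  branch 1 (add !((!s || !s) == q), (!t -> (r == !p))):
    !((!s || !s) == q): β-rule — branch into (!s || !s), !q  //  !(!s || !s), q.
      branch 1.1 (add (!s || !s), !q):
        (!t -> (r == !p)): β-rule — branch into !!t  //  (r == !p).
          branch 1.1.1 (add !!t):
            (!s || !s): β-rule — branch into !s  //  !s.
              branch 1.1.1.1 (add !s):
                ○ open, literals {q=F, s=F, t=T}.
              branch 1.1.1.2 (add !s):
                ○ open, literals {q=F, s=F, t=T}.
          branch 1.1.2 (add (r == !p)):
            (!s || !s): β-rule — branch into !s  //  !s.
              branch 1.1.2.1 (add !s):
                (r == !p): β-rule — branch into r, !p  //  !r, !!p.
                  branch 1.1.2.1.1 (add r, !p):
                    ○ open, literals {p=F, q=F, r=T, s=F}.
                  branch 1.1.2.1.2 (add !r, !!p):
                    ○ open, literals {p=T, q=F, r=F, s=F}.
              branch 1.1.2.2 (add !s):
                (r == !p): β-rule — branch into r, !p  //  !r, !!p.
                  branch 1.1.2.2.1 (add r, !p):
                    ○ open, literals {p=F, q=F, r=T, s=F}.
                  branch 1.1.2.2.2 (add !r, !!p):
                    ○ open, literals {p=T, q=F, r=F, s=F}.
      branch 1.2 (add !(!s || !s), q):
        !(!s || !s): α-rule — add !!s, !!s.
        (!t -> (r == !p)): β-rule — branch into !!t  //  (r == !p).
          branch 1.2.1 (add !!t):
            ○ open, literals {q=T, s=T, t=T}.
          branch 1.2.2 (add (r == !p)):
            (r == !p): β-rule — branch into r, !p  //  !r, !!p.
              branch 1.2.2.1 (add r, !p):
                ○ open, literals {p=F, q=T, r=T, s=T}.
              branch 1.2.2.2 (add !r, !!p):
                ○ open, literals {p=T, q=T, r=F, s=T}.
  branch 2 (add !!((!s || !s) == q), !(!t -> (r == !p))):
    !(!t -> (r == !p)): α-rule — add !t, !(r == !p).
    !!((!s || !s) == q): β-rule — branch into (!s || !s), q  //  !(!s || !s), !q.
      branch 2.1 (add (!s || !s), q):
        !(r == !p): β-rule — branch into r, !!p  //  !r, !p.
          branch 2.1.1 (add r, !!p):
            (!s || !s): β-rule — branch into !s  //  !s.
              branch 2.1.1.1 (add !s):
                ○ open, literals {p=T, q=T, r=T, s=F, t=F}.
              branch 2.1.1.2 (add !s):
                ○ open, literals {p=T, q=T, r=T, s=F, t=F}.
          branch 2.1.2 (add !r, !p):
            (!s || !s): β-rule — branch into !s  //  !s.
              branch 2.1.2.1 (add !s):
                ○ open, literals {p=F, q=T, r=F, s=F, t=F}.
              branch 2.1.2.2 (add !s):
                ○ open, literals {p=F, q=T, r=F, s=F, t=F}.
      branch 2.2 (add !(!s || !s), !q):
        !(!s || !s): α-rule — add !!s, !!s.
        !(r == !p): β-rule — branch into r, !!p  //  !r, !p.
          branch 2.2.1 (add r, !!p):
            ○ open, literals {p=T, q=F, r=T, s=T, t=F}.
          branch 2.2.2 (add !r, !p):
            ○ open, literals {p=F, q=F, r=F, s=T, t=F}.
0 branches closed, 15 open.
Each open branch fixes some atoms; the unmentioned ones are free. Counting distinct full assignments: branch {q=F, s=F, t=T} (p, r) contributes 4 new; branch {q=F, s=F, t=T} (p, r) contributes 0 new; branch {p=F, q=F, r=T, s=F} (t) contributes 1 new; branch {p=T, q=F, r=F, s=F} (t) contributes 1 new; branch {p=F, q=F, r=T, s=F} (t) contributes 0 new; branch {p=T, q=F, r=F, s=F} (t) contributes 0 new; branch {q=T, s=T, t=T} (p, r) contributes 4 new; branch {p=F, q=T, r=T, s=T} (t) contributes 1 new; branch {p=T, q=T, r=F, s=T} (t) contributes 1 new; branch {p=T, q=T, r=T, s=F, t=F} (none free) contributes 1 new; branch {p=T, q=T, r=T, s=F, t=F} (none free) contributes 0 new; branch {p=F, q=T, r=F, s=F, t=F} (none free) contributes 1 new; branch {p=F, q=T, r=F, s=F, t=F} (none free) contributes 0 new; branch {p=T, q=F, r=T, s=T, t=F} (none free) contributes 1 new; branch {p=F, q=F, r=F, s=T, t=F} (none free) contributes 1 new. Total: 16.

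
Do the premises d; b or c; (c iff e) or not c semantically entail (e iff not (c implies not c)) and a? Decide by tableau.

No

Initial set: {d; (b or c); ((c iff e) or not c); not ((e iff not (c implies not c)) and a)}.
(b or c): β-rule — branch into b  //  c.
  branch 1 (add b):
    ((c iff e) or not c): β-rule — branch into (c iff e)  //  not c.
      branch 1.1 (add (c iff e)):
        not ((e iff not (c implies not c)) and a): β-rule — branch into not (e iff not (c implies not c))  //  not a.
          branch 1.1.1 (add not (e iff not (c implies not c))):
            (c iff e): β-rule — branch into c, e  //  not c, not e.
              branch 1.1.1.1 (add c, e):
                not (e iff not (c implies not c)): β-rule — branch into e, not not (c implies not c)  //  not e, not (c implies not c).
                  branch 1.1.1.1.1 (add e, not not (c implies not c)):
                    not not (c implies not c): β-rule — branch into not c  //  not c.
                      branch 1.1.1.1.1.1 (add not c):
                        × closes — contains both c and not c.
                      branch 1.1.1.1.1.2 (add not c):
                        × closes — contains both c and not c.
                  branch 1.1.1.1.2 (add not e, not (c implies not c)):
                    × closes — contains both e and not e.
              branch 1.1.1.2 (add not c, not e):
                not (e iff not (c implies not c)): β-rule — branch into e, not not (c implies not c)  //  not e, not (c implies not c).
                  branch 1.1.1.2.1 (add e, not not (c implies not c)):
                    × closes — contains both e and not e.
                  branch 1.1.1.2.2 (add not e, not (c implies not c)):
                    not (c implies not c): α-rule — add c, not not c.
                    × closes — contains both c and not c.
          branch 1.1.2 (add not a):
            (c iff e): β-rule — branch into c, e  //  not c, not e.
              branch 1.1.2.1 (add c, e):
                ○ open, literals {a=0, b=1, c=1, d=1, e=1}.
              branch 1.1.2.2 (add not c, not e):
                ○ open, literals {a=0, b=1, c=0, d=1, e=0}.
      branch 1.2 (add not c):
        not ((e iff not (c implies not c)) and a): β-rule — branch into not (e iff not (c implies not c))  //  not a.
          branch 1.2.1 (add not (e iff not (c implies not c))):
            not (e iff not (c implies not c)): β-rule — branch into e, not not (c implies not c)  //  not e, not (c implies not c).
              branch 1.2.1.1 (add e, not not (c implies not c)):
                not not (c implies not c): β-rule — branch into not c  //  not c.
                  branch 1.2.1.1.1 (add not c):
                    ○ open, literals {b=1, c=0, d=1, e=1}.
                  branch 1.2.1.1.2 (add not c):
                    ○ open, literals {b=1, c=0, d=1, e=1}.
              branch 1.2.1.2 (add not e, not (c implies not c)):
                not (c implies not c): α-rule — add c, not not c.
                × closes — contains both c and not c.
          branch 1.2.2 (add not a):
            ○ open, literals {a=0, b=1, c=0, d=1}.
  branch 2 (add c):
    ((c iff e) or not c): β-rule — branch into (c iff e)  //  not c.
      branch 2.1 (add (c iff e)):
        not ((e iff not (c implies not c)) and a): β-rule — branch into not (e iff not (c implies not c))  //  not a.
          branch 2.1.1 (add not (e iff not (c implies not c))):
            (c iff e): β-rule — branch into c, e  //  not c, not e.
              branch 2.1.1.1 (add c, e):
                not (e iff not (c implies not c)): β-rule — branch into e, not not (c implies not c)  //  not e, not (c implies not c).
                  branch 2.1.1.1.1 (add e, not not (c implies not c)):
                    not not (c implies not c): β-rule — branch into not c  //  not c.
                      branch 2.1.1.1.1.1 (add not c):
                        × closes — contains both c and not c.
                      branch 2.1.1.1.1.2 (add not c):
                        × closes — contains both c and not c.
                  branch 2.1.1.1.2 (add not e, not (c implies not c)):
                    × closes — contains both e and not e.
              branch 2.1.1.2 (add not c, not e):
                × closes — contains both c and not c.
          branch 2.1.2 (add not a):
            (c iff e): β-rule — branch into c, e  //  not c, not e.
              branch 2.1.2.1 (add c, e):
                ○ open, literals {a=0, c=1, d=1, e=1}.
              branch 2.1.2.2 (add not c, not e):
                × closes — contains both c and not c.
      branch 2.2 (add not c):
        × closes — contains both c and not c.
12 branches closed, 6 open.
An open branch gives a countermodel: a=0, b=1, c=1, d=1, e=1 (unmentioned atoms arbitrary); the premises hold there but the conclusion fails.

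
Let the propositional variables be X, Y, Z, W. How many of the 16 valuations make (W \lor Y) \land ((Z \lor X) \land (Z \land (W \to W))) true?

Initial set: {((W \lor Y) \land ((Z \lor X) \land (Z \land (W \to W))))}.
((W \lor Y) \land ((Z \lor X) \land (Z \land (W \to W)))): α-rule — add (W \lor Y), ((Z \lor X) \land (Z \land (W \to W))).
((Z \lor X) \land (Z \land (W \to W))): α-rule — add (Z \lor X), (Z \land (W \to W)).
(Z \land (W \to W)): α-rule — add Z, (W \to W).
(W \lor Y): β-rule — branch into W  //  Y.
  branch 1 (add W):
    (Z \lor X): β-rule — branch into Z  //  X.
      branch 1.1 (add Z):
        (W \to W): β-rule — branch into \lnot W  //  W.
          branch 1.1.1 (add \lnot W):
            × closes — contains both W and \lnot W.
          branch 1.1.2 (add W):
            ○ open, literals {W=true, Z=true}.
      branch 1.2 (add X):
        (W \to W): β-rule — branch into \lnot W  //  W.
          branch 1.2.1 (add \lnot W):
            × closes — contains both W and \lnot W.
          branch 1.2.2 (add W):
            ○ open, literals {W=true, X=true, Z=true}.
  branch 2 (add Y):
    (Z \lor X): β-rule — branch into Z  //  X.
      branch 2.1 (add Z):
        (W \to W): β-rule — branch into \lnot W  //  W.
          branch 2.1.1 (add \lnot W):
            ○ open, literals {W=false, Y=true, Z=true}.
          branch 2.1.2 (add W):
            ○ open, literals {W=true, Y=true, Z=true}.
      branch 2.2 (add X):
        (W \to W): β-rule — branch into \lnot W  //  W.
          branch 2.2.1 (add \lnot W):
            ○ open, literals {W=false, X=true, Y=true, Z=true}.
          branch 2.2.2 (add W):
            ○ open, literals {W=true, X=true, Y=true, Z=true}.
2 branches closed, 6 open.
Each open branch fixes some atoms; the unmentioned ones are free. Counting distinct full assignments: branch {W=true, Z=true} (X, Y) contributes 4 new; branch {W=true, X=true, Z=true} (Y) contributes 0 new; branch {W=false, Y=true, Z=true} (X) contributes 2 new; branch {W=true, Y=true, Z=true} (X) contributes 0 new; branch {W=false, X=true, Y=true, Z=true} (none free) contributes 0 new; branch {W=true, X=true, Y=true, Z=true} (none free) contributes 0 new. Total: 6.

6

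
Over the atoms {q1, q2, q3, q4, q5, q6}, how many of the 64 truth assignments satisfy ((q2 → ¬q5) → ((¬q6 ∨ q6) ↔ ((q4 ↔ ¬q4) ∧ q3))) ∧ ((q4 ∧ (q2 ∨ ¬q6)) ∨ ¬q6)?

12

Initial set: {(((q2 → ¬q5) → ((¬q6 ∨ q6) ↔ ((q4 ↔ ¬q4) ∧ q3))) ∧ ((q4 ∧ (q2 ∨ ¬q6)) ∨ ¬q6))}.
(((q2 → ¬q5) → ((¬q6 ∨ q6) ↔ ((q4 ↔ ¬q4) ∧ q3))) ∧ ((q4 ∧ (q2 ∨ ¬q6)) ∨ ¬q6)): α-rule — add ((q2 → ¬q5) → ((¬q6 ∨ q6) ↔ ((q4 ↔ ¬q4) ∧ q3))), ((q4 ∧ (q2 ∨ ¬q6)) ∨ ¬q6).
((q2 → ¬q5) → ((¬q6 ∨ q6) ↔ ((q4 ↔ ¬q4) ∧ q3))): β-rule — branch into ¬(q2 → ¬q5)  //  ((¬q6 ∨ q6) ↔ ((q4 ↔ ¬q4) ∧ q3)).
  branch 1 (add ¬(q2 → ¬q5)):
    ¬(q2 → ¬q5): α-rule — add q2, ¬¬q5.
    ((q4 ∧ (q2 ∨ ¬q6)) ∨ ¬q6): β-rule — branch into (q4 ∧ (q2 ∨ ¬q6))  //  ¬q6.
      branch 1.1 (add (q4 ∧ (q2 ∨ ¬q6))):
        (q4 ∧ (q2 ∨ ¬q6)): α-rule — add q4, (q2 ∨ ¬q6).
        (q2 ∨ ¬q6): β-rule — branch into q2  //  ¬q6.
          branch 1.1.1 (add q2):
            ○ open, literals {q2=1, q4=1, q5=1}.
          branch 1.1.2 (add ¬q6):
            ○ open, literals {q2=1, q4=1, q5=1, q6=0}.
      branch 1.2 (add ¬q6):
        ○ open, literals {q2=1, q5=1, q6=0}.
  branch 2 (add ((¬q6 ∨ q6) ↔ ((q4 ↔ ¬q4) ∧ q3))):
    ((q4 ∧ (q2 ∨ ¬q6)) ∨ ¬q6): β-rule — branch into (q4 ∧ (q2 ∨ ¬q6))  //  ¬q6.
      branch 2.1 (add (q4 ∧ (q2 ∨ ¬q6))):
        (q4 ∧ (q2 ∨ ¬q6)): α-rule — add q4, (q2 ∨ ¬q6).
        ((¬q6 ∨ q6) ↔ ((q4 ↔ ¬q4) ∧ q3)): β-rule — branch into (¬q6 ∨ q6), ((q4 ↔ ¬q4) ∧ q3)  //  ¬(¬q6 ∨ q6), ¬((q4 ↔ ¬q4) ∧ q3).
          branch 2.1.1 (add (¬q6 ∨ q6), ((q4 ↔ ¬q4) ∧ q3)):
            ((q4 ↔ ¬q4) ∧ q3): α-rule — add (q4 ↔ ¬q4), q3.
            (q2 ∨ ¬q6): β-rule — branch into q2  //  ¬q6.
              branch 2.1.1.1 (add q2):
                (¬q6 ∨ q6): β-rule — branch into ¬q6  //  q6.
                  branch 2.1.1.1.1 (add ¬q6):
                    (q4 ↔ ¬q4): β-rule — branch into q4, ¬q4  //  ¬q4, ¬¬q4.
                      branch 2.1.1.1.1.1 (add q4, ¬q4):
                        × closes — contains both q4 and ¬q4.
                      branch 2.1.1.1.1.2 (add ¬q4, ¬¬q4):
                        × closes — contains both q4 and ¬q4.
                  branch 2.1.1.1.2 (add q6):
                    (q4 ↔ ¬q4): β-rule — branch into q4, ¬q4  //  ¬q4, ¬¬q4.
                      branch 2.1.1.1.2.1 (add q4, ¬q4):
                        × closes — contains both q4 and ¬q4.
                      branch 2.1.1.1.2.2 (add ¬q4, ¬¬q4):
                        × closes — contains both q4 and ¬q4.
              branch 2.1.1.2 (add ¬q6):
                (¬q6 ∨ q6): β-rule — branch into ¬q6  //  q6.
                  branch 2.1.1.2.1 (add ¬q6):
                    (q4 ↔ ¬q4): β-rule — branch into q4, ¬q4  //  ¬q4, ¬¬q4.
                      branch 2.1.1.2.1.1 (add q4, ¬q4):
                        × closes — contains both q4 and ¬q4.
                      branch 2.1.1.2.1.2 (add ¬q4, ¬¬q4):
                        × closes — contains both q4 and ¬q4.
                  branch 2.1.1.2.2 (add q6):
                    × closes — contains both q6 and ¬q6.
          branch 2.1.2 (add ¬(¬q6 ∨ q6), ¬((q4 ↔ ¬q4) ∧ q3)):
            ¬(¬q6 ∨ q6): α-rule — add ¬¬q6, ¬q6.
            × closes — contains both q6 and ¬q6.
      branch 2.2 (add ¬q6):
        ((¬q6 ∨ q6) ↔ ((q4 ↔ ¬q4) ∧ q3)): β-rule — branch into (¬q6 ∨ q6), ((q4 ↔ ¬q4) ∧ q3)  //  ¬(¬q6 ∨ q6), ¬((q4 ↔ ¬q4) ∧ q3).
          branch 2.2.1 (add (¬q6 ∨ q6), ((q4 ↔ ¬q4) ∧ q3)):
            ((q4 ↔ ¬q4) ∧ q3): α-rule — add (q4 ↔ ¬q4), q3.
            (¬q6 ∨ q6): β-rule — branch into ¬q6  //  q6.
              branch 2.2.1.1 (add ¬q6):
                (q4 ↔ ¬q4): β-rule — branch into q4, ¬q4  //  ¬q4, ¬¬q4.
                  branch 2.2.1.1.1 (add q4, ¬q4):
                    × closes — contains both q4 and ¬q4.
                  branch 2.2.1.1.2 (add ¬q4, ¬¬q4):
                    × closes — contains both q4 and ¬q4.
              branch 2.2.1.2 (add q6):
                × closes — contains both q6 and ¬q6.
          branch 2.2.2 (add ¬(¬q6 ∨ q6), ¬((q4 ↔ ¬q4) ∧ q3)):
            ¬(¬q6 ∨ q6): α-rule — add ¬¬q6, ¬q6.
            × closes — contains both q6 and ¬q6.
12 branches closed, 3 open.
Each open branch fixes some atoms; the unmentioned ones are free. Counting distinct full assignments: branch {q2=1, q4=1, q5=1} (q1, q3, q6) contributes 8 new; branch {q2=1, q4=1, q5=1, q6=0} (q1, q3) contributes 0 new; branch {q2=1, q5=1, q6=0} (q1, q3, q4) contributes 4 new. Total: 12.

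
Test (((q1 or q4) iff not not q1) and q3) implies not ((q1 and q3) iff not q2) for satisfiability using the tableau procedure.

Satisfiable

Initial set: {T ((((q1 or q4) iff not not q1) and q3) implies not ((q1 and q3) iff not q2))}.
T ((((q1 or q4) iff not not q1) and q3) implies not ((q1 and q3) iff not q2)): β-rule — branch into F (((q1 or q4) iff not not q1) and q3)  //  T not ((q1 and q3) iff not q2).
  branch 1 (add F (((q1 or q4) iff not not q1) and q3)):
    F (((q1 or q4) iff not not q1) and q3): β-rule — branch into F ((q1 or q4) iff not not q1)  //  F q3.
      branch 1.1 (add F ((q1 or q4) iff not not q1)):
        F ((q1 or q4) iff not not q1): β-rule — branch into T (q1 or q4), F not not q1  //  F (q1 or q4), T not not q1.
          branch 1.1.1 (add T (q1 or q4), F not not q1):
            F not not q1: drop double negation, giving F q1.
            T (q1 or q4): β-rule — branch into T q1  //  T q4.
              branch 1.1.1.1 (add T q1):
                × closes — contains both q1 and not q1.
              branch 1.1.1.2 (add T q4):
                ○ open, literals {q1=false, q4=true}.
          branch 1.1.2 (add F (q1 or q4), T not not q1):
            F (q1 or q4): α-rule — add F q1, F q4.
            T not not q1: drop double negation, giving T q1.
            × closes — contains both q1 and not q1.
      branch 1.2 (add F q3):
        ○ open, literals {q3=false}.
  branch 2 (add T not ((q1 and q3) iff not q2)):
    T not ((q1 and q3) iff not q2): β-rule — branch into T (q1 and q3), F not q2  //  F (q1 and q3), T not q2.
      branch 2.1 (add T (q1 and q3), F not q2):
        T (q1 and q3): α-rule — add T q1, T q3.
        ○ open, literals {q1=true, q2=true, q3=true}.
      branch 2.2 (add F (q1 and q3), T not q2):
        F (q1 and q3): β-rule — branch into F q1  //  F q3.
          branch 2.2.1 (add F q1):
            ○ open, literals {q1=false, q2=false}.
          branch 2.2.2 (add F q3):
            ○ open, literals {q2=false, q3=false}.
2 branches closed, 5 open.
An open branch gives a satisfying assignment: q1=false, q4=true.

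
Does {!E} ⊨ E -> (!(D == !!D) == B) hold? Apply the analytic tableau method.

Yes

Initial set: {!E; !(E -> (!(D == !!D) == B))}.
!(E -> (!(D == !!D) == B)): α-rule — add E, !(!(D == !!D) == B).
× closes — contains both E and !E.
All 1 branch closes.
Every branch closed, so the premises entail the conclusion.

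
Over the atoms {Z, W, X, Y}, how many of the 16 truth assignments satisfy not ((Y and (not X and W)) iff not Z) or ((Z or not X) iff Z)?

Initial set: {(not ((Y and (not X and W)) iff not Z) or ((Z or not X) iff Z))}.
(not ((Y and (not X and W)) iff not Z) or ((Z or not X) iff Z)): β-rule — branch into not ((Y and (not X and W)) iff not Z)  //  ((Z or not X) iff Z).
  branch 1 (add not ((Y and (not X and W)) iff not Z)):
    not ((Y and (not X and W)) iff not Z): β-rule — branch into (Y and (not X and W)), not not Z  //  not (Y and (not X and W)), not Z.
      branch 1.1 (add (Y and (not X and W)), not not Z):
        (Y and (not X and W)): α-rule — add Y, (not X and W).
        (not X and W): α-rule — add not X, W.
        ○ open, literals {W=T, X=F, Y=T, Z=T}.
      branch 1.2 (add not (Y and (not X and W)), not Z):
        not (Y and (not X and W)): β-rule — branch into not Y  //  not (not X and W).
          branch 1.2.1 (add not Y):
            ○ open, literals {Y=F, Z=F}.
          branch 1.2.2 (add not (not X and W)):
            not (not X and W): β-rule — branch into not not X  //  not W.
              branch 1.2.2.1 (add not not X):
                ○ open, literals {X=T, Z=F}.
              branch 1.2.2.2 (add not W):
                ○ open, literals {W=F, Z=F}.
  branch 2 (add ((Z or not X) iff Z)):
    ((Z or not X) iff Z): β-rule — branch into (Z or not X), Z  //  not (Z or not X), not Z.
      branch 2.1 (add (Z or not X), Z):
        (Z or not X): β-rule — branch into Z  //  not X.
          branch 2.1.1 (add Z):
            ○ open, literals {Z=T}.
          branch 2.1.2 (add not X):
            ○ open, literals {X=F, Z=T}.
      branch 2.2 (add not (Z or not X), not Z):
        not (Z or not X): α-rule — add not Z, not not X.
        ○ open, literals {X=T, Z=F}.
0 branches closed, 7 open.
Each open branch fixes some atoms; the unmentioned ones are free. Counting distinct full assignments: branch {W=T, X=F, Y=T, Z=T} (none free) contributes 1 new; branch {Y=F, Z=F} (W, X) contributes 4 new; branch {X=T, Z=F} (W, Y) contributes 2 new; branch {W=F, Z=F} (X, Y) contributes 1 new; branch {Z=T} (W, X, Y) contributes 7 new; branch {X=F, Z=T} (W, Y) contributes 0 new; branch {X=T, Z=F} (W, Y) contributes 0 new. Total: 15.

15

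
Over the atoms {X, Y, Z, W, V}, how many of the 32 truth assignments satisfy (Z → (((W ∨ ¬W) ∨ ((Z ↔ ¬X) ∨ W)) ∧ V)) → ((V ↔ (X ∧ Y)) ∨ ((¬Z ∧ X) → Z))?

28

Initial set: {((Z → (((W ∨ ¬W) ∨ ((Z ↔ ¬X) ∨ W)) ∧ V)) → ((V ↔ (X ∧ Y)) ∨ ((¬Z ∧ X) → Z)))}.
((Z → (((W ∨ ¬W) ∨ ((Z ↔ ¬X) ∨ W)) ∧ V)) → ((V ↔ (X ∧ Y)) ∨ ((¬Z ∧ X) → Z))): β-rule — branch into ¬(Z → (((W ∨ ¬W) ∨ ((Z ↔ ¬X) ∨ W)) ∧ V))  //  ((V ↔ (X ∧ Y)) ∨ ((¬Z ∧ X) → Z)).
  branch 1 (add ¬(Z → (((W ∨ ¬W) ∨ ((Z ↔ ¬X) ∨ W)) ∧ V))):
    ¬(Z → (((W ∨ ¬W) ∨ ((Z ↔ ¬X) ∨ W)) ∧ V)): α-rule — add Z, ¬(((W ∨ ¬W) ∨ ((Z ↔ ¬X) ∨ W)) ∧ V).
    ¬(((W ∨ ¬W) ∨ ((Z ↔ ¬X) ∨ W)) ∧ V): β-rule — branch into ¬((W ∨ ¬W) ∨ ((Z ↔ ¬X) ∨ W))  //  ¬V.
      branch 1.1 (add ¬((W ∨ ¬W) ∨ ((Z ↔ ¬X) ∨ W))):
        ¬((W ∨ ¬W) ∨ ((Z ↔ ¬X) ∨ W)): α-rule — add ¬(W ∨ ¬W), ¬((Z ↔ ¬X) ∨ W).
        ¬(W ∨ ¬W): α-rule — add ¬W, ¬¬W.
        × closes — contains both W and ¬W.
      branch 1.2 (add ¬V):
        ○ open, literals {V=false, Z=true}.
  branch 2 (add ((V ↔ (X ∧ Y)) ∨ ((¬Z ∧ X) → Z))):
    ((V ↔ (X ∧ Y)) ∨ ((¬Z ∧ X) → Z)): β-rule — branch into (V ↔ (X ∧ Y))  //  ((¬Z ∧ X) → Z).
      branch 2.1 (add (V ↔ (X ∧ Y))):
        (V ↔ (X ∧ Y)): β-rule — branch into V, (X ∧ Y)  //  ¬V, ¬(X ∧ Y).
          branch 2.1.1 (add V, (X ∧ Y)):
            (X ∧ Y): α-rule — add X, Y.
            ○ open, literals {V=true, X=true, Y=true}.
          branch 2.1.2 (add ¬V, ¬(X ∧ Y)):
            ¬(X ∧ Y): β-rule — branch into ¬X  //  ¬Y.
              branch 2.1.2.1 (add ¬X):
                ○ open, literals {V=false, X=false}.
              branch 2.1.2.2 (add ¬Y):
                ○ open, literals {V=false, Y=false}.
      branch 2.2 (add ((¬Z ∧ X) → Z)):
        ((¬Z ∧ X) → Z): β-rule — branch into ¬(¬Z ∧ X)  //  Z.
          branch 2.2.1 (add ¬(¬Z ∧ X)):
            ¬(¬Z ∧ X): β-rule — branch into ¬¬Z  //  ¬X.
              branch 2.2.1.1 (add ¬¬Z):
                ○ open, literals {Z=true}.
              branch 2.2.1.2 (add ¬X):
                ○ open, literals {X=false}.
          branch 2.2.2 (add Z):
            ○ open, literals {Z=true}.
1 branch closed, 7 open.
Each open branch fixes some atoms; the unmentioned ones are free. Counting distinct full assignments: branch {V=false, Z=true} (X, Y, W) contributes 8 new; branch {V=true, X=true, Y=true} (Z, W) contributes 4 new; branch {V=false, X=false} (Y, Z, W) contributes 4 new; branch {V=false, Y=false} (X, Z, W) contributes 2 new; branch {Z=true} (X, Y, W, V) contributes 6 new; branch {X=false} (Y, Z, W, V) contributes 4 new; branch {Z=true} (X, Y, W, V) contributes 0 new. Total: 28.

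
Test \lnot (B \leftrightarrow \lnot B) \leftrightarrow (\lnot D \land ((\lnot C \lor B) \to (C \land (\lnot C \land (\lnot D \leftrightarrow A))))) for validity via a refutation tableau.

Assume the negation and expand:
Initial set: {\lnot (\lnot (B \leftrightarrow \lnot B) \leftrightarrow (\lnot D \land ((\lnot C \lor B) \to (C \land (\lnot C \land (\lnot D \leftrightarrow A))))))}.
\lnot (\lnot (B \leftrightarrow \lnot B) \leftrightarrow (\lnot D \land ((\lnot C \lor B) \to (C \land (\lnot C \land (\lnot D \leftrightarrow A)))))): β-rule — branch into \lnot (B \leftrightarrow \lnot B), \lnot (\lnot D \land ((\lnot C \lor B) \to (C \land (\lnot C \land (\lnot D \leftrightarrow A)))))  //  \lnot \lnot (B \leftrightarrow \lnot B), (\lnot D \land ((\lnot C \lor B) \to (C \land (\lnot C \land (\lnot D \leftrightarrow A))))).
  branch 1 (add \lnot (B \leftrightarrow \lnot B), \lnot (\lnot D \land ((\lnot C \lor B) \to (C \land (\lnot C \land (\lnot D \leftrightarrow A)))))):
    \lnot (B \leftrightarrow \lnot B): β-rule — branch into B, \lnot \lnot B  //  \lnot B, \lnot B.
      branch 1.1 (add B, \lnot \lnot B):
        \lnot (\lnot D \land ((\lnot C \lor B) \to (C \land (\lnot C \land (\lnot D \leftrightarrow A))))): β-rule — branch into \lnot \lnot D  //  \lnot ((\lnot C \lor B) \to (C \land (\lnot C \land (\lnot D \leftrightarrow A)))).
          branch 1.1.1 (add \lnot \lnot D):
            ○ open, literals {B=true, D=true}.
          branch 1.1.2 (add \lnot ((\lnot C \lor B) \to (C \land (\lnot C \land (\lnot D \leftrightarrow A))))):
            \lnot ((\lnot C \lor B) \to (C \land (\lnot C \land (\lnot D \leftrightarrow A)))): α-rule — add (\lnot C \lor B), \lnot (C \land (\lnot C \land (\lnot D \leftrightarrow A))).
            (\lnot C \lor B): β-rule — branch into \lnot C  //  B.
              branch 1.1.2.1 (add \lnot C):
                \lnot (C \land (\lnot C \land (\lnot D \leftrightarrow A))): β-rule — branch into \lnot C  //  \lnot (\lnot C \land (\lnot D \leftrightarrow A)).
                  branch 1.1.2.1.1 (add \lnot C):
                    ○ open, literals {B=true, C=false}.
                  branch 1.1.2.1.2 (add \lnot (\lnot C \land (\lnot D \leftrightarrow A))):
                    \lnot (\lnot C \land (\lnot D \leftrightarrow A)): β-rule — branch into \lnot \lnot C  //  \lnot (\lnot D \leftrightarrow A).
                      branch 1.1.2.1.2.1 (add \lnot \lnot C):
                        × closes — contains both C and \lnot C.
                      branch 1.1.2.1.2.2 (add \lnot (\lnot D \leftrightarrow A)):
                        \lnot (\lnot D \leftrightarrow A): β-rule — branch into \lnot D, \lnot A  //  \lnot \lnot D, A.
                          branch 1.1.2.1.2.2.1 (add \lnot D, \lnot A):
                            ○ open, literals {A=false, B=true, C=false, D=false}.
                          branch 1.1.2.1.2.2.2 (add \lnot \lnot D, A):
                            ○ open, literals {A=true, B=true, C=false, D=true}.
              branch 1.1.2.2 (add B):
                \lnot (C \land (\lnot C \land (\lnot D \leftrightarrow A))): β-rule — branch into \lnot C  //  \lnot (\lnot C \land (\lnot D \leftrightarrow A)).
                  branch 1.1.2.2.1 (add \lnot C):
                    ○ open, literals {B=true, C=false}.
                  branch 1.1.2.2.2 (add \lnot (\lnot C \land (\lnot D \leftrightarrow A))):
                    \lnot (\lnot C \land (\lnot D \leftrightarrow A)): β-rule — branch into \lnot \lnot C  //  \lnot (\lnot D \leftrightarrow A).
                      branch 1.1.2.2.2.1 (add \lnot \lnot C):
                        ○ open, literals {B=true, C=true}.
                      branch 1.1.2.2.2.2 (add \lnot (\lnot D \leftrightarrow A)):
                        \lnot (\lnot D \leftrightarrow A): β-rule — branch into \lnot D, \lnot A  //  \lnot \lnot D, A.
                          branch 1.1.2.2.2.2.1 (add \lnot D, \lnot A):
                            ○ open, literals {A=false, B=true, D=false}.
                          branch 1.1.2.2.2.2.2 (add \lnot \lnot D, A):
                            ○ open, literals {A=true, B=true, D=true}.
      branch 1.2 (add \lnot B, \lnot B):
        \lnot (\lnot D \land ((\lnot C \lor B) \to (C \land (\lnot C \land (\lnot D \leftrightarrow A))))): β-rule — branch into \lnot \lnot D  //  \lnot ((\lnot C \lor B) \to (C \land (\lnot C \land (\lnot D \leftrightarrow A)))).
          branch 1.2.1 (add \lnot \lnot D):
            ○ open, literals {B=false, D=true}.
          branch 1.2.2 (add \lnot ((\lnot C \lor B) \to (C \land (\lnot C \land (\lnot D \leftrightarrow A))))):
            \lnot ((\lnot C \lor B) \to (C \land (\lnot C \land (\lnot D \leftrightarrow A)))): α-rule — add (\lnot C \lor B), \lnot (C \land (\lnot C \land (\lnot D \leftrightarrow A))).
            (\lnot C \lor B): β-rule — branch into \lnot C  //  B.
              branch 1.2.2.1 (add \lnot C):
                \lnot (C \land (\lnot C \land (\lnot D \leftrightarrow A))): β-rule — branch into \lnot C  //  \lnot (\lnot C \land (\lnot D \leftrightarrow A)).
                  branch 1.2.2.1.1 (add \lnot C):
                    ○ open, literals {B=false, C=false}.
                  branch 1.2.2.1.2 (add \lnot (\lnot C \land (\lnot D \leftrightarrow A))):
                    \lnot (\lnot C \land (\lnot D \leftrightarrow A)): β-rule — branch into \lnot \lnot C  //  \lnot (\lnot D \leftrightarrow A).
                      branch 1.2.2.1.2.1 (add \lnot \lnot C):
                        × closes — contains both C and \lnot C.
                      branch 1.2.2.1.2.2 (add \lnot (\lnot D \leftrightarrow A)):
                        \lnot (\lnot D \leftrightarrow A): β-rule — branch into \lnot D, \lnot A  //  \lnot \lnot D, A.
                          branch 1.2.2.1.2.2.1 (add \lnot D, \lnot A):
                            ○ open, literals {A=false, B=false, C=false, D=false}.
                          branch 1.2.2.1.2.2.2 (add \lnot \lnot D, A):
                            ○ open, literals {A=true, B=false, C=false, D=true}.
              branch 1.2.2.2 (add B):
                × closes — contains both B and \lnot B.
  branch 2 (add \lnot \lnot (B \leftrightarrow \lnot B), (\lnot D \land ((\lnot C \lor B) \to (C \land (\lnot C \land (\lnot D \leftrightarrow A)))))):
    (\lnot D \land ((\lnot C \lor B) \to (C \land (\lnot C \land (\lnot D \leftrightarrow A))))): α-rule — add \lnot D, ((\lnot C \lor B) \to (C \land (\lnot C \land (\lnot D \leftrightarrow A)))).
    \lnot \lnot (B \leftrightarrow \lnot B): β-rule — branch into B, \lnot B  //  \lnot B, \lnot \lnot B.
      branch 2.1 (add B, \lnot B):
        × closes — contains both B and \lnot B.
      branch 2.2 (add \lnot B, \lnot \lnot B):
        × closes — contains both B and \lnot B.
5 branches closed, 12 open.
An open branch gives a countermodel: B=true, D=true (unmentioned atoms arbitrary); under it the original formula is false.

Not valid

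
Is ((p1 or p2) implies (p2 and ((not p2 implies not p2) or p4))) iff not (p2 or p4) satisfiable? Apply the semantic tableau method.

Satisfiable

Initial set: {(((p1 or p2) implies (p2 and ((not p2 implies not p2) or p4))) iff not (p2 or p4))}.
(((p1 or p2) implies (p2 and ((not p2 implies not p2) or p4))) iff not (p2 or p4)): β-rule — branch into ((p1 or p2) implies (p2 and ((not p2 implies not p2) or p4))), not (p2 or p4)  //  not ((p1 or p2) implies (p2 and ((not p2 implies not p2) or p4))), not not (p2 or p4).
  branch 1 (add ((p1 or p2) implies (p2 and ((not p2 implies not p2) or p4))), not (p2 or p4)):
    not (p2 or p4): α-rule — add not p2, not p4.
    ((p1 or p2) implies (p2 and ((not p2 implies not p2) or p4))): β-rule — branch into not (p1 or p2)  //  (p2 and ((not p2 implies not p2) or p4)).
      branch 1.1 (add not (p1 or p2)):
        not (p1 or p2): α-rule — add not p1, not p2.
        ○ open, literals {p1=false, p2=false, p4=false}.
      branch 1.2 (add (p2 and ((not p2 implies not p2) or p4))):
        (p2 and ((not p2 implies not p2) or p4)): α-rule — add p2, ((not p2 implies not p2) or p4).
        × closes — contains both p2 and not p2.
  branch 2 (add not ((p1 or p2) implies (p2 and ((not p2 implies not p2) or p4))), not not (p2 or p4)):
    not ((p1 or p2) implies (p2 and ((not p2 implies not p2) or p4))): α-rule — add (p1 or p2), not (p2 and ((not p2 implies not p2) or p4)).
    not not (p2 or p4): β-rule — branch into p2  //  p4.
      branch 2.1 (add p2):
        (p1 or p2): β-rule — branch into p1  //  p2.
          branch 2.1.1 (add p1):
            not (p2 and ((not p2 implies not p2) or p4)): β-rule — branch into not p2  //  not ((not p2 implies not p2) or p4).
              branch 2.1.1.1 (add not p2):
                × closes — contains both p2 and not p2.
              branch 2.1.1.2 (add not ((not p2 implies not p2) or p4)):
                not ((not p2 implies not p2) or p4): α-rule — add not (not p2 implies not p2), not p4.
                not (not p2 implies not p2): α-rule — add not p2, not not p2.
                × closes — contains both p2 and not p2.
          branch 2.1.2 (add p2):
            not (p2 and ((not p2 implies not p2) or p4)): β-rule — branch into not p2  //  not ((not p2 implies not p2) or p4).
              branch 2.1.2.1 (add not p2):
                × closes — contains both p2 and not p2.
              branch 2.1.2.2 (add not ((not p2 implies not p2) or p4)):
                not ((not p2 implies not p2) or p4): α-rule — add not (not p2 implies not p2), not p4.
                not (not p2 implies not p2): α-rule — add not p2, not not p2.
                × closes — contains both p2 and not p2.
      branch 2.2 (add p4):
        (p1 or p2): β-rule — branch into p1  //  p2.
          branch 2.2.1 (add p1):
            not (p2 and ((not p2 implies not p2) or p4)): β-rule — branch into not p2  //  not ((not p2 implies not p2) or p4).
              branch 2.2.1.1 (add not p2):
                ○ open, literals {p1=true, p2=false, p4=true}.
              branch 2.2.1.2 (add not ((not p2 implies not p2) or p4)):
                not ((not p2 implies not p2) or p4): α-rule — add not (not p2 implies not p2), not p4.
                × closes — contains both p4 and not p4.
          branch 2.2.2 (add p2):
            not (p2 and ((not p2 implies not p2) or p4)): β-rule — branch into not p2  //  not ((not p2 implies not p2) or p4).
              branch 2.2.2.1 (add not p2):
                × closes — contains both p2 and not p2.
              branch 2.2.2.2 (add not ((not p2 implies not p2) or p4)):
                not ((not p2 implies not p2) or p4): α-rule — add not (not p2 implies not p2), not p4.
                × closes — contains both p4 and not p4.
8 branches closed, 2 open.
An open branch gives a satisfying assignment: p1=false, p2=false, p4=false.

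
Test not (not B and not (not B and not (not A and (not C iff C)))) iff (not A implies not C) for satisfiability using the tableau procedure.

Satisfiable

Initial set: {(not (not B and not (not B and not (not A and (not C iff C)))) iff (not A implies not C))}.
(not (not B and not (not B and not (not A and (not C iff C)))) iff (not A implies not C)): β-rule — branch into not (not B and not (not B and not (not A and (not C iff C)))), (not A implies not C)  //  not not (not B and not (not B and not (not A and (not C iff C)))), not (not A implies not C).
  branch 1 (add not (not B and not (not B and not (not A and (not C iff C)))), (not A implies not C)):
    not (not B and not (not B and not (not A and (not C iff C)))): β-rule — branch into not not B  //  not not (not B and not (not A and (not C iff C))).
      branch 1.1 (add not not B):
        (not A implies not C): β-rule — branch into not not A  //  not C.
          branch 1.1.1 (add not not A):
            ○ open, literals {A=T, B=T}.
          branch 1.1.2 (add not C):
            ○ open, literals {B=T, C=F}.
      branch 1.2 (add not not (not B and not (not A and (not C iff C)))):
        not not (not B and not (not A and (not C iff C))): α-rule — add not B, not (not A and (not C iff C)).
        (not A implies not C): β-rule — branch into not not A  //  not C.
          branch 1.2.1 (add not not A):
            not (not A and (not C iff C)): β-rule — branch into not not A  //  not (not C iff C).
              branch 1.2.1.1 (add not not A):
                ○ open, literals {A=T, B=F}.
              branch 1.2.1.2 (add not (not C iff C)):
                not (not C iff C): β-rule — branch into not C, not C  //  not not C, C.
                  branch 1.2.1.2.1 (add not C, not C):
                    ○ open, literals {A=T, B=F, C=F}.
                  branch 1.2.1.2.2 (add not not C, C):
                    ○ open, literals {A=T, B=F, C=T}.
          branch 1.2.2 (add not C):
            not (not A and (not C iff C)): β-rule — branch into not not A  //  not (not C iff C).
              branch 1.2.2.1 (add not not A):
                ○ open, literals {A=T, B=F, C=F}.
              branch 1.2.2.2 (add not (not C iff C)):
                not (not C iff C): β-rule — branch into not C, not C  //  not not C, C.
                  branch 1.2.2.2.1 (add not C, not C):
                    ○ open, literals {B=F, C=F}.
                  branch 1.2.2.2.2 (add not not C, C):
                    × closes — contains both C and not C.
  branch 2 (add not not (not B and not (not B and not (not A and (not C iff C)))), not (not A implies not C)):
    not not (not B and not (not B and not (not A and (not C iff C)))): α-rule — add not B, not (not B and not (not A and (not C iff C))).
    not (not A implies not C): α-rule — add not A, not not C.
    not (not B and not (not A and (not C iff C))): β-rule — branch into not not B  //  not not (not A and (not C iff C)).
      branch 2.1 (add not not B):
        × closes — contains both B and not B.
      branch 2.2 (add not not (not A and (not C iff C))):
        not not (not A and (not C iff C)): α-rule — add not A, (not C iff C).
        (not C iff C): β-rule — branch into not C, C  //  not not C, not C.
          branch 2.2.1 (add not C, C):
            × closes — contains both C and not C.
          branch 2.2.2 (add not not C, not C):
            × closes — contains both C and not C.
4 branches closed, 7 open.
An open branch gives a satisfying assignment: A=T, B=T.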